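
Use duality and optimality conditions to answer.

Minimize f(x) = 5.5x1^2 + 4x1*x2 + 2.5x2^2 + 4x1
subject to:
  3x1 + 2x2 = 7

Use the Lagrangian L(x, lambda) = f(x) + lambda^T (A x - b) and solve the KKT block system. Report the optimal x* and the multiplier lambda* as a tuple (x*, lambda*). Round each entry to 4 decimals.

Form the Lagrangian:
  L(x, lambda) = (1/2) x^T Q x + c^T x + lambda^T (A x - b)
Stationarity (grad_x L = 0): Q x + c + A^T lambda = 0.
Primal feasibility: A x = b.

This gives the KKT block system:
  [ Q   A^T ] [ x     ]   [-c ]
  [ A    0  ] [ lambda ] = [ b ]

Solving the linear system:
  x*      = (0.8049, 2.2927)
  lambda* = (-7.3415)
  f(x*)   = 27.3049

x* = (0.8049, 2.2927), lambda* = (-7.3415)


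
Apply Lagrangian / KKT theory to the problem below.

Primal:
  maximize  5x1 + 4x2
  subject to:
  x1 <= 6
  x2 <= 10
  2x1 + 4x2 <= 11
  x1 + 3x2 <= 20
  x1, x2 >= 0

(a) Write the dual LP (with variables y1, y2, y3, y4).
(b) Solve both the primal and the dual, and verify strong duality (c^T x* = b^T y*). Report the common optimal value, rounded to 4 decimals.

The standard primal-dual pair for 'max c^T x s.t. A x <= b, x >= 0' is:
  Dual:  min b^T y  s.t.  A^T y >= c,  y >= 0.

So the dual LP is:
  minimize  6y1 + 10y2 + 11y3 + 20y4
  subject to:
    y1 + 2y3 + y4 >= 5
    y2 + 4y3 + 3y4 >= 4
    y1, y2, y3, y4 >= 0

Solving the primal: x* = (5.5, 0).
  primal value c^T x* = 27.5.
Solving the dual: y* = (0, 0, 2.5, 0).
  dual value b^T y* = 27.5.
Strong duality: c^T x* = b^T y*. Confirmed.

27.5


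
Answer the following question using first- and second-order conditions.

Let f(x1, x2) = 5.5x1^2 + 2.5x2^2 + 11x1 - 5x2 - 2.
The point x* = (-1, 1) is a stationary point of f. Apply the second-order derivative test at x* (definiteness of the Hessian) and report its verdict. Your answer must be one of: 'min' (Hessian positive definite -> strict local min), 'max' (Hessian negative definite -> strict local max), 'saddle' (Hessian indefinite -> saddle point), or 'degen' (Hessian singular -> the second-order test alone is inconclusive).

Compute the Hessian H = grad^2 f:
  H = [[11, 0], [0, 5]]
Verify stationarity: grad f(x*) = H x* + g = (0, 0).
Eigenvalues of H: 5, 11.
Both eigenvalues > 0, so H is positive definite -> x* is a strict local min.

min


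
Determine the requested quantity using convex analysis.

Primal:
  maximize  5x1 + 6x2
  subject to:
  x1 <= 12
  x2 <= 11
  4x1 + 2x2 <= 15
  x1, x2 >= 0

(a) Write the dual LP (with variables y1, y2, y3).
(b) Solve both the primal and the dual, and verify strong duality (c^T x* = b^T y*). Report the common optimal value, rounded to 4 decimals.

The standard primal-dual pair for 'max c^T x s.t. A x <= b, x >= 0' is:
  Dual:  min b^T y  s.t.  A^T y >= c,  y >= 0.

So the dual LP is:
  minimize  12y1 + 11y2 + 15y3
  subject to:
    y1 + 4y3 >= 5
    y2 + 2y3 >= 6
    y1, y2, y3 >= 0

Solving the primal: x* = (0, 7.5).
  primal value c^T x* = 45.
Solving the dual: y* = (0, 0, 3).
  dual value b^T y* = 45.
Strong duality: c^T x* = b^T y*. Confirmed.

45


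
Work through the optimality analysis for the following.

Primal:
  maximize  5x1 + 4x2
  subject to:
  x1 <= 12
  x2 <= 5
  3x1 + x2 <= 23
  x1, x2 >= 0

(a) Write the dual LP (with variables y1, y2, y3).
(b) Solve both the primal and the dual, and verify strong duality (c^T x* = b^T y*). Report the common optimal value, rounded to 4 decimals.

The standard primal-dual pair for 'max c^T x s.t. A x <= b, x >= 0' is:
  Dual:  min b^T y  s.t.  A^T y >= c,  y >= 0.

So the dual LP is:
  minimize  12y1 + 5y2 + 23y3
  subject to:
    y1 + 3y3 >= 5
    y2 + y3 >= 4
    y1, y2, y3 >= 0

Solving the primal: x* = (6, 5).
  primal value c^T x* = 50.
Solving the dual: y* = (0, 2.3333, 1.6667).
  dual value b^T y* = 50.
Strong duality: c^T x* = b^T y*. Confirmed.

50


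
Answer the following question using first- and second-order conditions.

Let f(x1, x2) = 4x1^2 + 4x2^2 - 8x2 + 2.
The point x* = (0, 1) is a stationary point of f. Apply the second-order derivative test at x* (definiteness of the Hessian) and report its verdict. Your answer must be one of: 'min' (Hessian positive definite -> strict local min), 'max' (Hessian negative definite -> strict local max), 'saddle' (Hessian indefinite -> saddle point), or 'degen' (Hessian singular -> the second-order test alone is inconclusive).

Compute the Hessian H = grad^2 f:
  H = [[8, 0], [0, 8]]
Verify stationarity: grad f(x*) = H x* + g = (0, 0).
Eigenvalues of H: 8, 8.
Both eigenvalues > 0, so H is positive definite -> x* is a strict local min.

min


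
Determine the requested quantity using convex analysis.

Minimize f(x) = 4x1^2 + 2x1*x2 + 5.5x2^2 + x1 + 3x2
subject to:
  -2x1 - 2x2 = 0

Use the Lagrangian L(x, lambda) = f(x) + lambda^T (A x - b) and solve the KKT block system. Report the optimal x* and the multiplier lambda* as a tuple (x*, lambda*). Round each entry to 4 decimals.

Form the Lagrangian:
  L(x, lambda) = (1/2) x^T Q x + c^T x + lambda^T (A x - b)
Stationarity (grad_x L = 0): Q x + c + A^T lambda = 0.
Primal feasibility: A x = b.

This gives the KKT block system:
  [ Q   A^T ] [ x     ]   [-c ]
  [ A    0  ] [ lambda ] = [ b ]

Solving the linear system:
  x*      = (0.1333, -0.1333)
  lambda* = (0.9)
  f(x*)   = -0.1333

x* = (0.1333, -0.1333), lambda* = (0.9)


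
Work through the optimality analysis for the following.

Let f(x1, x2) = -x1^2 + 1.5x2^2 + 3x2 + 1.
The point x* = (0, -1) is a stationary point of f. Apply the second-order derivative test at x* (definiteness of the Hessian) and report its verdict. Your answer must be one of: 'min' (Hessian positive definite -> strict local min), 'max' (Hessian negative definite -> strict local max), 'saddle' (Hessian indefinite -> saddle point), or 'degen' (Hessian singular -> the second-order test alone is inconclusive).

Compute the Hessian H = grad^2 f:
  H = [[-2, 0], [0, 3]]
Verify stationarity: grad f(x*) = H x* + g = (0, 0).
Eigenvalues of H: -2, 3.
Eigenvalues have mixed signs, so H is indefinite -> x* is a saddle point.

saddle


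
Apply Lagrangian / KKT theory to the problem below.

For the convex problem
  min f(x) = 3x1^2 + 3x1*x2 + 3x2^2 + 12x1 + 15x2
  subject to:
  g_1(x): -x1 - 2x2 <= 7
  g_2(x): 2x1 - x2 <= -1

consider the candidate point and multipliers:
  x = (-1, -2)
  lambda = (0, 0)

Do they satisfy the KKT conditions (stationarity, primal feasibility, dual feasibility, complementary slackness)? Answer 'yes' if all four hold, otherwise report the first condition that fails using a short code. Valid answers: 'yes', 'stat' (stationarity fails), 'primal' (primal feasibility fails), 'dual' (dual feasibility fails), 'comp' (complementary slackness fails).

Gradient of f: grad f(x) = Q x + c = (0, 0)
Constraint values g_i(x) = a_i^T x - b_i:
  g_1((-1, -2)) = -2
  g_2((-1, -2)) = 1
Stationarity residual: grad f(x) + sum_i lambda_i a_i = (0, 0)
  -> stationarity OK
Primal feasibility (all g_i <= 0): FAILS
Dual feasibility (all lambda_i >= 0): OK
Complementary slackness (lambda_i * g_i(x) = 0 for all i): OK

Verdict: the first failing condition is primal_feasibility -> primal.

primal


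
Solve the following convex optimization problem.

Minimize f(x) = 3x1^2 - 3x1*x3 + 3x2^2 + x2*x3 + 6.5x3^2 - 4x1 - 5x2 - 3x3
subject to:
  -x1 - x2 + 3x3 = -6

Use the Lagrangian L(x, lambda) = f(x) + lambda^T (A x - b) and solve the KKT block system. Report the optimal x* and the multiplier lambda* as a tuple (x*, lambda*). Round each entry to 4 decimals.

Form the Lagrangian:
  L(x, lambda) = (1/2) x^T Q x + c^T x + lambda^T (A x - b)
Stationarity (grad_x L = 0): Q x + c + A^T lambda = 0.
Primal feasibility: A x = b.

This gives the KKT block system:
  [ Q   A^T ] [ x     ]   [-c ]
  [ A    0  ] [ lambda ] = [ b ]

Solving the linear system:
  x*      = (1.1301, 1.9464, -0.9745)
  lambda* = (5.7041)
  f(x*)   = 11.4477

x* = (1.1301, 1.9464, -0.9745), lambda* = (5.7041)


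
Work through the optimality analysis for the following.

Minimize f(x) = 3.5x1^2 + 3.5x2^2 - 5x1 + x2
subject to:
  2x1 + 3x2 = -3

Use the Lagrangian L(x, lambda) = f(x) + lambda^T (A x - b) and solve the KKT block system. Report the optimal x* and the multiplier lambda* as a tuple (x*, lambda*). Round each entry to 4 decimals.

Form the Lagrangian:
  L(x, lambda) = (1/2) x^T Q x + c^T x + lambda^T (A x - b)
Stationarity (grad_x L = 0): Q x + c + A^T lambda = 0.
Primal feasibility: A x = b.

This gives the KKT block system:
  [ Q   A^T ] [ x     ]   [-c ]
  [ A    0  ] [ lambda ] = [ b ]

Solving the linear system:
  x*      = (0.0989, -1.0659)
  lambda* = (2.1538)
  f(x*)   = 2.4505

x* = (0.0989, -1.0659), lambda* = (2.1538)


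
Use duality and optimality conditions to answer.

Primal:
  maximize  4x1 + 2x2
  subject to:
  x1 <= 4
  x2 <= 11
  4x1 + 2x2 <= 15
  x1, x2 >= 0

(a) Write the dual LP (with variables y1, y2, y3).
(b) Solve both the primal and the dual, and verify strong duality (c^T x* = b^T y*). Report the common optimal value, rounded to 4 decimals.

The standard primal-dual pair for 'max c^T x s.t. A x <= b, x >= 0' is:
  Dual:  min b^T y  s.t.  A^T y >= c,  y >= 0.

So the dual LP is:
  minimize  4y1 + 11y2 + 15y3
  subject to:
    y1 + 4y3 >= 4
    y2 + 2y3 >= 2
    y1, y2, y3 >= 0

Solving the primal: x* = (3.75, 0).
  primal value c^T x* = 15.
Solving the dual: y* = (0, 0, 1).
  dual value b^T y* = 15.
Strong duality: c^T x* = b^T y*. Confirmed.

15


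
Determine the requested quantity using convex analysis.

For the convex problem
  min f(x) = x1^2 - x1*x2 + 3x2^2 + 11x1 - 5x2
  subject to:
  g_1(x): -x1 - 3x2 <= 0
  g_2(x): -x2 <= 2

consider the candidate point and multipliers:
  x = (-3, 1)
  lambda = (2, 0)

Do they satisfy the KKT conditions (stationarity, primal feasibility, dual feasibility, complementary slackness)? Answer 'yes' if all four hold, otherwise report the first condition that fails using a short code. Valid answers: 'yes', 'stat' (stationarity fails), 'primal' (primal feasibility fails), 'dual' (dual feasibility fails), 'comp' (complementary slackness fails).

Gradient of f: grad f(x) = Q x + c = (4, 4)
Constraint values g_i(x) = a_i^T x - b_i:
  g_1((-3, 1)) = 0
  g_2((-3, 1)) = -3
Stationarity residual: grad f(x) + sum_i lambda_i a_i = (2, -2)
  -> stationarity FAILS
Primal feasibility (all g_i <= 0): OK
Dual feasibility (all lambda_i >= 0): OK
Complementary slackness (lambda_i * g_i(x) = 0 for all i): OK

Verdict: the first failing condition is stationarity -> stat.

stat


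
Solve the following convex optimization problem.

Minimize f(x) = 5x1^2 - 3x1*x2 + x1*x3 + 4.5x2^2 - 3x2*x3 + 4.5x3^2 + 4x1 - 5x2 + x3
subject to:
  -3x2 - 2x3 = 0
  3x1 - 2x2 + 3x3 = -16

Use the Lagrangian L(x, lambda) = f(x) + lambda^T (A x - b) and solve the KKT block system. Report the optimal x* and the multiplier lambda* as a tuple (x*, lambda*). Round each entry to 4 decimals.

Form the Lagrangian:
  L(x, lambda) = (1/2) x^T Q x + c^T x + lambda^T (A x - b)
Stationarity (grad_x L = 0): Q x + c + A^T lambda = 0.
Primal feasibility: A x = b.

This gives the KKT block system:
  [ Q   A^T ] [ x     ]   [-c ]
  [ A    0  ] [ lambda ] = [ b ]

Solving the linear system:
  x*      = (-2.3852, 1.3607, -2.041)
  lambda* = (1.0693, 8.6584)
  f(x*)   = 60.0742

x* = (-2.3852, 1.3607, -2.041), lambda* = (1.0693, 8.6584)


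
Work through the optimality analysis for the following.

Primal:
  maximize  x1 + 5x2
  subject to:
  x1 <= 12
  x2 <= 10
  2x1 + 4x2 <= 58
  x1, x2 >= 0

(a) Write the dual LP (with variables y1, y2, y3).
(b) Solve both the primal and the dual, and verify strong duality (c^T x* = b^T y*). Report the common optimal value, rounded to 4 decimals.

The standard primal-dual pair for 'max c^T x s.t. A x <= b, x >= 0' is:
  Dual:  min b^T y  s.t.  A^T y >= c,  y >= 0.

So the dual LP is:
  minimize  12y1 + 10y2 + 58y3
  subject to:
    y1 + 2y3 >= 1
    y2 + 4y3 >= 5
    y1, y2, y3 >= 0

Solving the primal: x* = (9, 10).
  primal value c^T x* = 59.
Solving the dual: y* = (0, 3, 0.5).
  dual value b^T y* = 59.
Strong duality: c^T x* = b^T y*. Confirmed.

59


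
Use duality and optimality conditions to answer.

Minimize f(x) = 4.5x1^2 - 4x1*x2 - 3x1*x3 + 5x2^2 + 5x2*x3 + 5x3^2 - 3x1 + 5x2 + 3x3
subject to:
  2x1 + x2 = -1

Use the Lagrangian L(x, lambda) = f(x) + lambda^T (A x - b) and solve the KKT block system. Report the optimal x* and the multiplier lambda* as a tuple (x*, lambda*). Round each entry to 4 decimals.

Form the Lagrangian:
  L(x, lambda) = (1/2) x^T Q x + c^T x + lambda^T (A x - b)
Stationarity (grad_x L = 0): Q x + c + A^T lambda = 0.
Primal feasibility: A x = b.

This gives the KKT block system:
  [ Q   A^T ] [ x     ]   [-c ]
  [ A    0  ] [ lambda ] = [ b ]

Solving the linear system:
  x*      = (-0.1746, -0.6507, -0.027)
  lambda* = (0.9439)
  f(x*)   = -0.9335

x* = (-0.1746, -0.6507, -0.027), lambda* = (0.9439)


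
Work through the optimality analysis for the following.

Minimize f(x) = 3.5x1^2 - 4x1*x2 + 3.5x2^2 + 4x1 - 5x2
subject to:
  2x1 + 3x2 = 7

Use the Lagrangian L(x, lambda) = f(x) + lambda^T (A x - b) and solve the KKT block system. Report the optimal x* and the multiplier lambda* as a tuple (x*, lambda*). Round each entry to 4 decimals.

Form the Lagrangian:
  L(x, lambda) = (1/2) x^T Q x + c^T x + lambda^T (A x - b)
Stationarity (grad_x L = 0): Q x + c + A^T lambda = 0.
Primal feasibility: A x = b.

This gives the KKT block system:
  [ Q   A^T ] [ x     ]   [-c ]
  [ A    0  ] [ lambda ] = [ b ]

Solving the linear system:
  x*      = (0.8345, 1.777)
  lambda* = (-1.3669)
  f(x*)   = 2.0108

x* = (0.8345, 1.777), lambda* = (-1.3669)


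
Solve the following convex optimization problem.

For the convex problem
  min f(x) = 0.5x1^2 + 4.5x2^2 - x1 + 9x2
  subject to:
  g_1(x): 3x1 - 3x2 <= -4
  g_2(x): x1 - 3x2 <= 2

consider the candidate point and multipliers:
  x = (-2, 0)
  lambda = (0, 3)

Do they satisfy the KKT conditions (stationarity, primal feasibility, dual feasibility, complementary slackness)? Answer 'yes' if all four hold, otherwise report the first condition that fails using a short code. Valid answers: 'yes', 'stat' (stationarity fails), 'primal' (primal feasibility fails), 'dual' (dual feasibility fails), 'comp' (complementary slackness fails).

Gradient of f: grad f(x) = Q x + c = (-3, 9)
Constraint values g_i(x) = a_i^T x - b_i:
  g_1((-2, 0)) = -2
  g_2((-2, 0)) = -4
Stationarity residual: grad f(x) + sum_i lambda_i a_i = (0, 0)
  -> stationarity OK
Primal feasibility (all g_i <= 0): OK
Dual feasibility (all lambda_i >= 0): OK
Complementary slackness (lambda_i * g_i(x) = 0 for all i): FAILS

Verdict: the first failing condition is complementary_slackness -> comp.

comp


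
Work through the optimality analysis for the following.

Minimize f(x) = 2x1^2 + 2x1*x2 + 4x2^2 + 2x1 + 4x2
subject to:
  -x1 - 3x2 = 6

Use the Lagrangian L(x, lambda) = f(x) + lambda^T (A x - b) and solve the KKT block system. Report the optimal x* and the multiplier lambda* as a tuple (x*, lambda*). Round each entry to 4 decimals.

Form the Lagrangian:
  L(x, lambda) = (1/2) x^T Q x + c^T x + lambda^T (A x - b)
Stationarity (grad_x L = 0): Q x + c + A^T lambda = 0.
Primal feasibility: A x = b.

This gives the KKT block system:
  [ Q   A^T ] [ x     ]   [-c ]
  [ A    0  ] [ lambda ] = [ b ]

Solving the linear system:
  x*      = (-0.5625, -1.8125)
  lambda* = (-3.875)
  f(x*)   = 7.4375

x* = (-0.5625, -1.8125), lambda* = (-3.875)


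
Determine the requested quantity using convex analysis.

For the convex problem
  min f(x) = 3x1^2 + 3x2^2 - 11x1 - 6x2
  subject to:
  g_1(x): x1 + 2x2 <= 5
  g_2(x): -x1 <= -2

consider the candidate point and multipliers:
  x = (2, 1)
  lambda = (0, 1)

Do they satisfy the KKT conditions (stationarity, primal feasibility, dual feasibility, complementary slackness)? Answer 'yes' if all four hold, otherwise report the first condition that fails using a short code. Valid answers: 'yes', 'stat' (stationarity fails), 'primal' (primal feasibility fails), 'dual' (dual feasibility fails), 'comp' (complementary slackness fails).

Gradient of f: grad f(x) = Q x + c = (1, 0)
Constraint values g_i(x) = a_i^T x - b_i:
  g_1((2, 1)) = -1
  g_2((2, 1)) = 0
Stationarity residual: grad f(x) + sum_i lambda_i a_i = (0, 0)
  -> stationarity OK
Primal feasibility (all g_i <= 0): OK
Dual feasibility (all lambda_i >= 0): OK
Complementary slackness (lambda_i * g_i(x) = 0 for all i): OK

Verdict: yes, KKT holds.

yes


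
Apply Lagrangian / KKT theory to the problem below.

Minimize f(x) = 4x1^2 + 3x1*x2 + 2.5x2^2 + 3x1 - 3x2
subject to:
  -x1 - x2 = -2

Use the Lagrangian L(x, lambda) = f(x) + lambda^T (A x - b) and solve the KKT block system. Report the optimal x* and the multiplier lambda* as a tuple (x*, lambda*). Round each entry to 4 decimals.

Form the Lagrangian:
  L(x, lambda) = (1/2) x^T Q x + c^T x + lambda^T (A x - b)
Stationarity (grad_x L = 0): Q x + c + A^T lambda = 0.
Primal feasibility: A x = b.

This gives the KKT block system:
  [ Q   A^T ] [ x     ]   [-c ]
  [ A    0  ] [ lambda ] = [ b ]

Solving the linear system:
  x*      = (-0.2857, 2.2857)
  lambda* = (7.5714)
  f(x*)   = 3.7143

x* = (-0.2857, 2.2857), lambda* = (7.5714)


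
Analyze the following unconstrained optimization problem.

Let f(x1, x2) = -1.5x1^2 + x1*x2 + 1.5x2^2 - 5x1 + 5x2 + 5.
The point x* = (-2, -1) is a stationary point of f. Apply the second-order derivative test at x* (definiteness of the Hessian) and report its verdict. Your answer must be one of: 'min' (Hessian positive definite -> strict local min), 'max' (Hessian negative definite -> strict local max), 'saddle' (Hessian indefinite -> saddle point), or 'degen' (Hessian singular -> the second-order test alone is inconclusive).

Compute the Hessian H = grad^2 f:
  H = [[-3, 1], [1, 3]]
Verify stationarity: grad f(x*) = H x* + g = (0, 0).
Eigenvalues of H: -3.1623, 3.1623.
Eigenvalues have mixed signs, so H is indefinite -> x* is a saddle point.

saddle


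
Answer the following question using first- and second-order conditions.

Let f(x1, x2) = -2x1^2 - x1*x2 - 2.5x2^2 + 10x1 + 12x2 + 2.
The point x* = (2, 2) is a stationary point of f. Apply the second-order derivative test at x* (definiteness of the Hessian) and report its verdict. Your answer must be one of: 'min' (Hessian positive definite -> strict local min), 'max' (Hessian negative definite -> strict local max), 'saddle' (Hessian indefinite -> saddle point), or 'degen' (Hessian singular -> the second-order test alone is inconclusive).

Compute the Hessian H = grad^2 f:
  H = [[-4, -1], [-1, -5]]
Verify stationarity: grad f(x*) = H x* + g = (0, 0).
Eigenvalues of H: -5.618, -3.382.
Both eigenvalues < 0, so H is negative definite -> x* is a strict local max.

max


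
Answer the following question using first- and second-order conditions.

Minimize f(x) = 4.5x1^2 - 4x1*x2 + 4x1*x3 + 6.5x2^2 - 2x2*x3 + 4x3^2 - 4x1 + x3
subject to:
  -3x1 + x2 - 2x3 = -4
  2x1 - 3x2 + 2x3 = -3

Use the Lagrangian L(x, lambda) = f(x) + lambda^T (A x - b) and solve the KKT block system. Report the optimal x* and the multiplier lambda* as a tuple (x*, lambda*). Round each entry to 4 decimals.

Form the Lagrangian:
  L(x, lambda) = (1/2) x^T Q x + c^T x + lambda^T (A x - b)
Stationarity (grad_x L = 0): Q x + c + A^T lambda = 0.
Primal feasibility: A x = b.

This gives the KKT block system:
  [ Q   A^T ] [ x     ]   [-c ]
  [ A    0  ] [ lambda ] = [ b ]

Solving the linear system:
  x*      = (2.7527, 2.1237, -1.0672)
  lambda* = (8.7849, 9.172)
  f(x*)   = 25.289

x* = (2.7527, 2.1237, -1.0672), lambda* = (8.7849, 9.172)


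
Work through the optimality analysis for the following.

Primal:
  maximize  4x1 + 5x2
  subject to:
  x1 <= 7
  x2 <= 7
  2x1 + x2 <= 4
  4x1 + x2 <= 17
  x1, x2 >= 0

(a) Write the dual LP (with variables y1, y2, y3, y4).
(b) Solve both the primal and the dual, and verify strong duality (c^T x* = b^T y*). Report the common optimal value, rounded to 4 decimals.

The standard primal-dual pair for 'max c^T x s.t. A x <= b, x >= 0' is:
  Dual:  min b^T y  s.t.  A^T y >= c,  y >= 0.

So the dual LP is:
  minimize  7y1 + 7y2 + 4y3 + 17y4
  subject to:
    y1 + 2y3 + 4y4 >= 4
    y2 + y3 + y4 >= 5
    y1, y2, y3, y4 >= 0

Solving the primal: x* = (0, 4).
  primal value c^T x* = 20.
Solving the dual: y* = (0, 0, 5, 0).
  dual value b^T y* = 20.
Strong duality: c^T x* = b^T y*. Confirmed.

20


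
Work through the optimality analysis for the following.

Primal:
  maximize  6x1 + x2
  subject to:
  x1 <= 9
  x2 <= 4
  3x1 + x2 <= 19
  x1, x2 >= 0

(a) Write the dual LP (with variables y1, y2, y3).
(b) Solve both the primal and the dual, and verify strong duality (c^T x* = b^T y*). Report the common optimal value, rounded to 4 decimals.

The standard primal-dual pair for 'max c^T x s.t. A x <= b, x >= 0' is:
  Dual:  min b^T y  s.t.  A^T y >= c,  y >= 0.

So the dual LP is:
  minimize  9y1 + 4y2 + 19y3
  subject to:
    y1 + 3y3 >= 6
    y2 + y3 >= 1
    y1, y2, y3 >= 0

Solving the primal: x* = (6.3333, 0).
  primal value c^T x* = 38.
Solving the dual: y* = (0, 0, 2).
  dual value b^T y* = 38.
Strong duality: c^T x* = b^T y*. Confirmed.

38


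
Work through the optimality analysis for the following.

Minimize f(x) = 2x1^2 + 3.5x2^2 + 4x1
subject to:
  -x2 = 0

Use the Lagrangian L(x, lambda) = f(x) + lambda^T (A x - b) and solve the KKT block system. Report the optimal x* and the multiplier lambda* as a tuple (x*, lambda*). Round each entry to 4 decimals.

Form the Lagrangian:
  L(x, lambda) = (1/2) x^T Q x + c^T x + lambda^T (A x - b)
Stationarity (grad_x L = 0): Q x + c + A^T lambda = 0.
Primal feasibility: A x = b.

This gives the KKT block system:
  [ Q   A^T ] [ x     ]   [-c ]
  [ A    0  ] [ lambda ] = [ b ]

Solving the linear system:
  x*      = (-1, 0)
  lambda* = (0)
  f(x*)   = -2

x* = (-1, 0), lambda* = (0)


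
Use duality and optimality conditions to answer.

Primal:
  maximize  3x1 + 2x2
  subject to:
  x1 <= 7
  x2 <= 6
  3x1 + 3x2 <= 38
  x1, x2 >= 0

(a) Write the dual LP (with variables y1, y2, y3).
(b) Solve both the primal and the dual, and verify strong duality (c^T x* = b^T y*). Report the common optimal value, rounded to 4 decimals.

The standard primal-dual pair for 'max c^T x s.t. A x <= b, x >= 0' is:
  Dual:  min b^T y  s.t.  A^T y >= c,  y >= 0.

So the dual LP is:
  minimize  7y1 + 6y2 + 38y3
  subject to:
    y1 + 3y3 >= 3
    y2 + 3y3 >= 2
    y1, y2, y3 >= 0

Solving the primal: x* = (7, 5.6667).
  primal value c^T x* = 32.3333.
Solving the dual: y* = (1, 0, 0.6667).
  dual value b^T y* = 32.3333.
Strong duality: c^T x* = b^T y*. Confirmed.

32.3333


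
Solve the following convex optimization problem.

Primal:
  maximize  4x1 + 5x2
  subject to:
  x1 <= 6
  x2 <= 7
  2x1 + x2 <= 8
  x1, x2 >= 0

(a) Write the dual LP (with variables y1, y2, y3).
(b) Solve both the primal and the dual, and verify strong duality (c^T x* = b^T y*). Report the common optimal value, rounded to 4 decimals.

The standard primal-dual pair for 'max c^T x s.t. A x <= b, x >= 0' is:
  Dual:  min b^T y  s.t.  A^T y >= c,  y >= 0.

So the dual LP is:
  minimize  6y1 + 7y2 + 8y3
  subject to:
    y1 + 2y3 >= 4
    y2 + y3 >= 5
    y1, y2, y3 >= 0

Solving the primal: x* = (0.5, 7).
  primal value c^T x* = 37.
Solving the dual: y* = (0, 3, 2).
  dual value b^T y* = 37.
Strong duality: c^T x* = b^T y*. Confirmed.

37


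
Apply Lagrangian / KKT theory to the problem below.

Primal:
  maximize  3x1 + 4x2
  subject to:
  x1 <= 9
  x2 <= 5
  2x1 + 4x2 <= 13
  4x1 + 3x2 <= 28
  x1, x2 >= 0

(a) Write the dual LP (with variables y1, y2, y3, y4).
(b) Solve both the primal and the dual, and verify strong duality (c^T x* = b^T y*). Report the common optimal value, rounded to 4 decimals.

The standard primal-dual pair for 'max c^T x s.t. A x <= b, x >= 0' is:
  Dual:  min b^T y  s.t.  A^T y >= c,  y >= 0.

So the dual LP is:
  minimize  9y1 + 5y2 + 13y3 + 28y4
  subject to:
    y1 + 2y3 + 4y4 >= 3
    y2 + 4y3 + 3y4 >= 4
    y1, y2, y3, y4 >= 0

Solving the primal: x* = (6.5, 0).
  primal value c^T x* = 19.5.
Solving the dual: y* = (0, 0, 1.5, 0).
  dual value b^T y* = 19.5.
Strong duality: c^T x* = b^T y*. Confirmed.

19.5


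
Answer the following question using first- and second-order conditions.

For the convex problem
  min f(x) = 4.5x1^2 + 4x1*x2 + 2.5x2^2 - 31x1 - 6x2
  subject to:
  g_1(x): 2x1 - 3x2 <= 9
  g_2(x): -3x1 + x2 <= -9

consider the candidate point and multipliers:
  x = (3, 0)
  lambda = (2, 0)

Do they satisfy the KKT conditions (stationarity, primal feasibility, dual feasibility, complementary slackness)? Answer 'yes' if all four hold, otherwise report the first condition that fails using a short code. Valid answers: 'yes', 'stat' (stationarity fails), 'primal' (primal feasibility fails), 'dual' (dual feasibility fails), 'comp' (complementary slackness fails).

Gradient of f: grad f(x) = Q x + c = (-4, 6)
Constraint values g_i(x) = a_i^T x - b_i:
  g_1((3, 0)) = -3
  g_2((3, 0)) = 0
Stationarity residual: grad f(x) + sum_i lambda_i a_i = (0, 0)
  -> stationarity OK
Primal feasibility (all g_i <= 0): OK
Dual feasibility (all lambda_i >= 0): OK
Complementary slackness (lambda_i * g_i(x) = 0 for all i): FAILS

Verdict: the first failing condition is complementary_slackness -> comp.

comp


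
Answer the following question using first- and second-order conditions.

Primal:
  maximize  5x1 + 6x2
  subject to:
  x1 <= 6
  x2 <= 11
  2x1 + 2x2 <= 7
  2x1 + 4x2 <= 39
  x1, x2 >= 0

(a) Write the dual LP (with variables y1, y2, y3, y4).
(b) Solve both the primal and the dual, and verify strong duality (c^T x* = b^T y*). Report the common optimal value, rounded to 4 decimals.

The standard primal-dual pair for 'max c^T x s.t. A x <= b, x >= 0' is:
  Dual:  min b^T y  s.t.  A^T y >= c,  y >= 0.

So the dual LP is:
  minimize  6y1 + 11y2 + 7y3 + 39y4
  subject to:
    y1 + 2y3 + 2y4 >= 5
    y2 + 2y3 + 4y4 >= 6
    y1, y2, y3, y4 >= 0

Solving the primal: x* = (0, 3.5).
  primal value c^T x* = 21.
Solving the dual: y* = (0, 0, 3, 0).
  dual value b^T y* = 21.
Strong duality: c^T x* = b^T y*. Confirmed.

21


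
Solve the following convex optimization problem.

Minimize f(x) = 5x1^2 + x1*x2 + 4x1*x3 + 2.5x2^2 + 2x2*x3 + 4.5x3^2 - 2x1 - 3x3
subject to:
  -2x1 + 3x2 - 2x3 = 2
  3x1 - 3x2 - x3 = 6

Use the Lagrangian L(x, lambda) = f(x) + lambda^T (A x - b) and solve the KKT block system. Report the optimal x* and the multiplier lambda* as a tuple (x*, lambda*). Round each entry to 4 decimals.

Form the Lagrangian:
  L(x, lambda) = (1/2) x^T Q x + c^T x + lambda^T (A x - b)
Stationarity (grad_x L = 0): Q x + c + A^T lambda = 0.
Primal feasibility: A x = b.

This gives the KKT block system:
  [ Q   A^T ] [ x     ]   [-c ]
  [ A    0  ] [ lambda ] = [ b ]

Solving the linear system:
  x*      = (1.6131, 0.3227, -2.129)
  lambda* = (-4.9064, -5.2501)
  f(x*)   = 22.2373

x* = (1.6131, 0.3227, -2.129), lambda* = (-4.9064, -5.2501)


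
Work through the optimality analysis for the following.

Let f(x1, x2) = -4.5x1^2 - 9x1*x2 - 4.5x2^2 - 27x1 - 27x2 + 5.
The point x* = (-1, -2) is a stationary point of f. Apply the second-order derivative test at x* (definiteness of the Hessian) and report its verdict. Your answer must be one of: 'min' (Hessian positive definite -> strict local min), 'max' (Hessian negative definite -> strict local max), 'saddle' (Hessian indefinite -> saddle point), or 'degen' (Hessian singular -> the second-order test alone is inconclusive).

Compute the Hessian H = grad^2 f:
  H = [[-9, -9], [-9, -9]]
Verify stationarity: grad f(x*) = H x* + g = (0, 0).
Eigenvalues of H: -18, 0.
H has a zero eigenvalue (singular; negative semidefinite but not definite), so H is neither positive definite, negative definite, nor indefinite. The second-order test alone is inconclusive -> degen.
(Indeed, f is constant along the null direction of H through x*, so x* is not a strict local extremum.)

degen


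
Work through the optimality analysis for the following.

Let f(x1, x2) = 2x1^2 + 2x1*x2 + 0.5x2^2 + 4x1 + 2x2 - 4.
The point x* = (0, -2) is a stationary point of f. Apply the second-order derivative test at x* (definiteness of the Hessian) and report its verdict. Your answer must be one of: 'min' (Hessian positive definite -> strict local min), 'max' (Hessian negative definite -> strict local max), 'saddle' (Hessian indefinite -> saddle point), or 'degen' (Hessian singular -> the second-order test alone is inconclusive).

Compute the Hessian H = grad^2 f:
  H = [[4, 2], [2, 1]]
Verify stationarity: grad f(x*) = H x* + g = (0, 0).
Eigenvalues of H: 0, 5.
H has a zero eigenvalue (singular; positive semidefinite but not definite), so H is neither positive definite, negative definite, nor indefinite. The second-order test alone is inconclusive -> degen.
(Indeed, f is constant along the null direction of H through x*, so x* is not a strict local extremum.)

degen


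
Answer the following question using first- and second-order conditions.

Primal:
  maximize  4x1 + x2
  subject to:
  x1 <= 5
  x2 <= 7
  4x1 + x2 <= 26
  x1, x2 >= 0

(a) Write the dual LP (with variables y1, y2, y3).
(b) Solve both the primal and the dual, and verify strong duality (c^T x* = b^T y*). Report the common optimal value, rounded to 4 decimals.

The standard primal-dual pair for 'max c^T x s.t. A x <= b, x >= 0' is:
  Dual:  min b^T y  s.t.  A^T y >= c,  y >= 0.

So the dual LP is:
  minimize  5y1 + 7y2 + 26y3
  subject to:
    y1 + 4y3 >= 4
    y2 + y3 >= 1
    y1, y2, y3 >= 0

Solving the primal: x* = (4.75, 7).
  primal value c^T x* = 26.
Solving the dual: y* = (0, 0, 1).
  dual value b^T y* = 26.
Strong duality: c^T x* = b^T y*. Confirmed.

26


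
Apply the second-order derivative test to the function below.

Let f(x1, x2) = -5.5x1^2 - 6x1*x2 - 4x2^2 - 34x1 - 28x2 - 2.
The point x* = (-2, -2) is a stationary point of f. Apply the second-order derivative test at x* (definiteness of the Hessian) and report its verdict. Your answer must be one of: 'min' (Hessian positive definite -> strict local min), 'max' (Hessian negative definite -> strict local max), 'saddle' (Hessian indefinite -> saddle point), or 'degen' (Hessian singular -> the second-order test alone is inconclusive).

Compute the Hessian H = grad^2 f:
  H = [[-11, -6], [-6, -8]]
Verify stationarity: grad f(x*) = H x* + g = (0, 0).
Eigenvalues of H: -15.6847, -3.3153.
Both eigenvalues < 0, so H is negative definite -> x* is a strict local max.

max


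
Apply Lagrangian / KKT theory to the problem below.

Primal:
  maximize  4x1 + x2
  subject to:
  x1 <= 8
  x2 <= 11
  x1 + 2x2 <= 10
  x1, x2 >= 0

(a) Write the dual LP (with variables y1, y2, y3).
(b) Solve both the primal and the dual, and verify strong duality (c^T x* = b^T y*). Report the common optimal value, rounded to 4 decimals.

The standard primal-dual pair for 'max c^T x s.t. A x <= b, x >= 0' is:
  Dual:  min b^T y  s.t.  A^T y >= c,  y >= 0.

So the dual LP is:
  minimize  8y1 + 11y2 + 10y3
  subject to:
    y1 + y3 >= 4
    y2 + 2y3 >= 1
    y1, y2, y3 >= 0

Solving the primal: x* = (8, 1).
  primal value c^T x* = 33.
Solving the dual: y* = (3.5, 0, 0.5).
  dual value b^T y* = 33.
Strong duality: c^T x* = b^T y*. Confirmed.

33


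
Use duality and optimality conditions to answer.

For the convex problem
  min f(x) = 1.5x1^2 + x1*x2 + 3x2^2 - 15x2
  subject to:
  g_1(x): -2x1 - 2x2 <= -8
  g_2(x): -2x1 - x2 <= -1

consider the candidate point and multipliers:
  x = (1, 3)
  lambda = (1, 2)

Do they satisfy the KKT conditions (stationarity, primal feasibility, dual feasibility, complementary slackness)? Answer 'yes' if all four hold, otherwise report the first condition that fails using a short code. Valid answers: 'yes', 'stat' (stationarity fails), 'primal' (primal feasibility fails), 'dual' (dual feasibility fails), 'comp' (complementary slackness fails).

Gradient of f: grad f(x) = Q x + c = (6, 4)
Constraint values g_i(x) = a_i^T x - b_i:
  g_1((1, 3)) = 0
  g_2((1, 3)) = -4
Stationarity residual: grad f(x) + sum_i lambda_i a_i = (0, 0)
  -> stationarity OK
Primal feasibility (all g_i <= 0): OK
Dual feasibility (all lambda_i >= 0): OK
Complementary slackness (lambda_i * g_i(x) = 0 for all i): FAILS

Verdict: the first failing condition is complementary_slackness -> comp.

comp


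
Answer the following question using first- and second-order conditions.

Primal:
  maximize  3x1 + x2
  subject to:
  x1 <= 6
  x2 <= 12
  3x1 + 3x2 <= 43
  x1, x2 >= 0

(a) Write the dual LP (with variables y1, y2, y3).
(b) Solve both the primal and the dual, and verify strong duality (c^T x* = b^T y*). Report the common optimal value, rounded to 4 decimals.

The standard primal-dual pair for 'max c^T x s.t. A x <= b, x >= 0' is:
  Dual:  min b^T y  s.t.  A^T y >= c,  y >= 0.

So the dual LP is:
  minimize  6y1 + 12y2 + 43y3
  subject to:
    y1 + 3y3 >= 3
    y2 + 3y3 >= 1
    y1, y2, y3 >= 0

Solving the primal: x* = (6, 8.3333).
  primal value c^T x* = 26.3333.
Solving the dual: y* = (2, 0, 0.3333).
  dual value b^T y* = 26.3333.
Strong duality: c^T x* = b^T y*. Confirmed.

26.3333


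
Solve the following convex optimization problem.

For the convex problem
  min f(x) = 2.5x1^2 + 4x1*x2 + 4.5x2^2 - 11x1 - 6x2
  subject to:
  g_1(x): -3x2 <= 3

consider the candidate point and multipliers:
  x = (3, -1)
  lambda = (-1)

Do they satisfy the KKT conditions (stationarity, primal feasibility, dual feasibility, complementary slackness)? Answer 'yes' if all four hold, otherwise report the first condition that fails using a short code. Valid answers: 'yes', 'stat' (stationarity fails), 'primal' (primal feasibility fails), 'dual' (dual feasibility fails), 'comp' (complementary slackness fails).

Gradient of f: grad f(x) = Q x + c = (0, -3)
Constraint values g_i(x) = a_i^T x - b_i:
  g_1((3, -1)) = 0
Stationarity residual: grad f(x) + sum_i lambda_i a_i = (0, 0)
  -> stationarity OK
Primal feasibility (all g_i <= 0): OK
Dual feasibility (all lambda_i >= 0): FAILS
Complementary slackness (lambda_i * g_i(x) = 0 for all i): OK

Verdict: the first failing condition is dual_feasibility -> dual.

dual


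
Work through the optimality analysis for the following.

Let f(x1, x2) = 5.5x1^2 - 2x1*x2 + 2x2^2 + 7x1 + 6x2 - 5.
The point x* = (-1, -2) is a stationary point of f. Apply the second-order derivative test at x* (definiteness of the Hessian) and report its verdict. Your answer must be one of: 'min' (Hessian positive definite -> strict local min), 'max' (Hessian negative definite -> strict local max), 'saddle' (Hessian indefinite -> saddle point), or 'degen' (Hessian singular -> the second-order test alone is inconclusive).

Compute the Hessian H = grad^2 f:
  H = [[11, -2], [-2, 4]]
Verify stationarity: grad f(x*) = H x* + g = (0, 0).
Eigenvalues of H: 3.4689, 11.5311.
Both eigenvalues > 0, so H is positive definite -> x* is a strict local min.

min


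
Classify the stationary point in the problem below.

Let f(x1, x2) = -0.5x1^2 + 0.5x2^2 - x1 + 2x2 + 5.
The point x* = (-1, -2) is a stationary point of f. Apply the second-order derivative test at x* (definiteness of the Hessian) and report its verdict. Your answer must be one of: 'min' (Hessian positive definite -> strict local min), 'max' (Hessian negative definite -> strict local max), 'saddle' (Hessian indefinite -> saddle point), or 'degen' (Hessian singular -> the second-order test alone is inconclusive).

Compute the Hessian H = grad^2 f:
  H = [[-1, 0], [0, 1]]
Verify stationarity: grad f(x*) = H x* + g = (0, 0).
Eigenvalues of H: -1, 1.
Eigenvalues have mixed signs, so H is indefinite -> x* is a saddle point.

saddle


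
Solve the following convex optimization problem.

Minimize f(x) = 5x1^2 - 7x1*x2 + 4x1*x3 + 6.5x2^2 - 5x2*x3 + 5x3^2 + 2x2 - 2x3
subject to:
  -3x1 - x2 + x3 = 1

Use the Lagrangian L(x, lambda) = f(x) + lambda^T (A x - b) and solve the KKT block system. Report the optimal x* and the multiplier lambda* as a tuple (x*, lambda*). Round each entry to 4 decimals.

Form the Lagrangian:
  L(x, lambda) = (1/2) x^T Q x + c^T x + lambda^T (A x - b)
Stationarity (grad_x L = 0): Q x + c + A^T lambda = 0.
Primal feasibility: A x = b.

This gives the KKT block system:
  [ Q   A^T ] [ x     ]   [-c ]
  [ A    0  ] [ lambda ] = [ b ]

Solving the linear system:
  x*      = (-0.2071, -0.1935, 0.1853)
  lambda* = (0.0082)
  f(x*)   = -0.3828

x* = (-0.2071, -0.1935, 0.1853), lambda* = (0.0082)


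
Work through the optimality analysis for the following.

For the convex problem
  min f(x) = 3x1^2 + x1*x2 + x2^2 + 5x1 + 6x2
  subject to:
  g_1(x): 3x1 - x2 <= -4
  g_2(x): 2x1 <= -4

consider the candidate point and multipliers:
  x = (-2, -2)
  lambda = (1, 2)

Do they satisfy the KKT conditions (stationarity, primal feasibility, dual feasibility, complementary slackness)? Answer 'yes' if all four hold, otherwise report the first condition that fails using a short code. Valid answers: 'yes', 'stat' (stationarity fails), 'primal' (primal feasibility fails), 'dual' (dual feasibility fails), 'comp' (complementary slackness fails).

Gradient of f: grad f(x) = Q x + c = (-9, 0)
Constraint values g_i(x) = a_i^T x - b_i:
  g_1((-2, -2)) = 0
  g_2((-2, -2)) = 0
Stationarity residual: grad f(x) + sum_i lambda_i a_i = (-2, -1)
  -> stationarity FAILS
Primal feasibility (all g_i <= 0): OK
Dual feasibility (all lambda_i >= 0): OK
Complementary slackness (lambda_i * g_i(x) = 0 for all i): OK

Verdict: the first failing condition is stationarity -> stat.

stat


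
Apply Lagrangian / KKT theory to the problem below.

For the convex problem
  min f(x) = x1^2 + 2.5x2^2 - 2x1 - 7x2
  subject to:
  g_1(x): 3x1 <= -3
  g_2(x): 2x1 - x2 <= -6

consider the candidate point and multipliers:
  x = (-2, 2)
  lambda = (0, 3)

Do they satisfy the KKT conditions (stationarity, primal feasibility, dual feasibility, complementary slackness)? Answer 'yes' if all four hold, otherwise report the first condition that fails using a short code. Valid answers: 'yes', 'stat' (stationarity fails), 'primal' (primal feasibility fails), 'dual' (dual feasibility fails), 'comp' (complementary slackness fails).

Gradient of f: grad f(x) = Q x + c = (-6, 3)
Constraint values g_i(x) = a_i^T x - b_i:
  g_1((-2, 2)) = -3
  g_2((-2, 2)) = 0
Stationarity residual: grad f(x) + sum_i lambda_i a_i = (0, 0)
  -> stationarity OK
Primal feasibility (all g_i <= 0): OK
Dual feasibility (all lambda_i >= 0): OK
Complementary slackness (lambda_i * g_i(x) = 0 for all i): OK

Verdict: yes, KKT holds.

yes


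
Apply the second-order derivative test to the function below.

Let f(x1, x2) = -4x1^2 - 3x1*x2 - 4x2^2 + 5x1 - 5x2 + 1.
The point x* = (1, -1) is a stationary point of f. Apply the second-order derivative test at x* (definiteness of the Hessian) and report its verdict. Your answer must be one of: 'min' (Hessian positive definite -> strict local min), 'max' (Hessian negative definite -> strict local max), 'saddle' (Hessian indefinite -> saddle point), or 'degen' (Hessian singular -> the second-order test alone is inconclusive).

Compute the Hessian H = grad^2 f:
  H = [[-8, -3], [-3, -8]]
Verify stationarity: grad f(x*) = H x* + g = (0, 0).
Eigenvalues of H: -11, -5.
Both eigenvalues < 0, so H is negative definite -> x* is a strict local max.

max


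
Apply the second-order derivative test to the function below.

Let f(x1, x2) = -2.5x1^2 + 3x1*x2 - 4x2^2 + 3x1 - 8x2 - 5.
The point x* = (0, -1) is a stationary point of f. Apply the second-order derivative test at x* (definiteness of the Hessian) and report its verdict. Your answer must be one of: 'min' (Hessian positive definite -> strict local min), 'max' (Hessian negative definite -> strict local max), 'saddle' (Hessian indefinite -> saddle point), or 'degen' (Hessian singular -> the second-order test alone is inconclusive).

Compute the Hessian H = grad^2 f:
  H = [[-5, 3], [3, -8]]
Verify stationarity: grad f(x*) = H x* + g = (0, 0).
Eigenvalues of H: -9.8541, -3.1459.
Both eigenvalues < 0, so H is negative definite -> x* is a strict local max.

max


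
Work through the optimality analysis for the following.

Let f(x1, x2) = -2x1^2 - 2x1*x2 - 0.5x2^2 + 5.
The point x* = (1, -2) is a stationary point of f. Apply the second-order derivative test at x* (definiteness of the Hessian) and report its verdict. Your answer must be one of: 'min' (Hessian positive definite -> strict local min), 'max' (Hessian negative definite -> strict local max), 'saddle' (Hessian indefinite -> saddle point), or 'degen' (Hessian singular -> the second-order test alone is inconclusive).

Compute the Hessian H = grad^2 f:
  H = [[-4, -2], [-2, -1]]
Verify stationarity: grad f(x*) = H x* + g = (0, 0).
Eigenvalues of H: -5, 0.
H has a zero eigenvalue (singular; negative semidefinite but not definite), so H is neither positive definite, negative definite, nor indefinite. The second-order test alone is inconclusive -> degen.
(Indeed, f is constant along the null direction of H through x*, so x* is not a strict local extremum.)

degen
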